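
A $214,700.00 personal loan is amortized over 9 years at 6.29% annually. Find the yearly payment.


Formula: PMT = PV * r / (1 - (1+r)^(-n))
Denominator: 1 - (1 + 0.0629)^(-9) = 0.422478
Numerator: $214,700.00 * 0.0629 = 13504.63
PMT = 13504.63 / 0.422478 = $31,965.27

$31,965.27


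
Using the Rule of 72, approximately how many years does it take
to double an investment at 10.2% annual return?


Formula: Years ≈ 72 / r
Substituting: Years ≈ 72 / 10.2
Years ≈ 7.1

7.1 years


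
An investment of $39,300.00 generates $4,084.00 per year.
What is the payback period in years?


Formula: Payback = investment / annual cash flow
Substituting: Payback = $39,300.00 / $4,084.00
Payback = 9.6229 years

9.6229 years


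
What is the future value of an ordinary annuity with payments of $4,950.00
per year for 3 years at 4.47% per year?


Formula: FV = PMT * ((1+r)^n - 1) / r
Growth factor: (1 + 0.0447)^3 = 1.140184
Numerator: 1.140184 - 1 = 0.140184
FV = $4,950.00 * 0.140184 / 0.0447 = $15,523.69

$15,523.69


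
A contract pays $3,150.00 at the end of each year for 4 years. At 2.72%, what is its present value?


Formula: PV = PMT * (1 - (1+r)^(-n)) / r
Discount factor: (1 + 0.0272)^(-4) = 0.898214
Bracket: 1 - 0.898214 = 0.101786
PV = $3,150.00 * 0.101786 / 0.0272 = $11,787.68

$11,787.68


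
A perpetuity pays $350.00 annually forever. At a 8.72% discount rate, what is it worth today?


Formula: PV = C / r
Substituting: PV = $350.00 / 0.0872
PV = $4,013.76

$4,013.76


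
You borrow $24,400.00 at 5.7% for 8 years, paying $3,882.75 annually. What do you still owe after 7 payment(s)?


Formula: Balance = PV*(1+r)^k - PMT*((1+r)^k - 1)/r
Growth: (1 + 0.057)^7 = 1.474093
Accumulated factor: ((1+r)^k - 1)/r = 8.317423
Balance = $24,400.00 * 1.474093 - $3,882.75 * 8.317423
Balance = $3,673.40

$3,673.40


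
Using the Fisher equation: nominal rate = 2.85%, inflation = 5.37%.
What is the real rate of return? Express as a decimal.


Formula: (1 + r_real) = (1 + r_nom) / (1 + inflation)
Substituting: (1 + r_real) = 1.0285 / 1.0537
(1 + r_real) = 0.976084
r_real = 0.976084 - 1 = -0.023916

-0.023916


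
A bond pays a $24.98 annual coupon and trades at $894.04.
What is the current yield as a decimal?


Formula: Current yield = annual coupon / price
Substituting: CY = $24.98 / $894.04
CY = 0.027941

0.027941


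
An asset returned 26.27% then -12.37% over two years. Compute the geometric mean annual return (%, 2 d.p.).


Formula: Geometric mean = ((1+r1)*(1+r2))^(1/2) - 1
Product: (1 + 0.2627) * (1 + -0.1237) = 1.2627 * 0.8763 = 1.106504
Square root: 1.106504^0.5 = 1.051905
Geometric mean = 1.051905 - 1 = 0.051905
As percentage: 5.19%

5.19%


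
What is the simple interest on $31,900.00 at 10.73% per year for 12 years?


Formula: I = P * r * t
Substituting: I = $31,900.00 * 0.1073 * 12
Step: I = $31,900.00 * 1.2876
I = $41,074.44

$41,074.44


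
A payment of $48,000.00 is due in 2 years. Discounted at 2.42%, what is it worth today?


Formula: PV = FV / (1 + r)^n
Substituting: PV = $48,000.00 / (1 + 0.0242)^2
Discount factor: (1.0242)^2 = 1.048986
PV = $48,000.00 / 1.048986 = $45,758.49

$45,758.49


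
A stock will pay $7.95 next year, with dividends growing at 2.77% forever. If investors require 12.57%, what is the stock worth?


Formula: P = D1 / (r - g)
Spread: r - g = 0.1257 - 0.0277 = 0.098
Substituting: P = $7.95 / 0.098
P = $81.12

$81.12


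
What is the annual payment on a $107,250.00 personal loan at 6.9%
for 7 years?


Formula: PMT = PV * r / (1 - (1+r)^(-n))
Denominator: 1 - (1 + 0.069)^(-7) = 0.373161
Numerator: $107,250.00 * 0.069 = 7400.25
PMT = 7400.25 / 0.373161 = $19,831.26

$19,831.26


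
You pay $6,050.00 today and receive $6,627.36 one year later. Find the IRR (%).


Formula: IRR = C1/C0 - 1
Substituting: IRR = $6,627.36 / $6,050.00 - 1
Ratio: 1.095431 - 1 = 0.095431
IRR = 9.5431%

9.5431%


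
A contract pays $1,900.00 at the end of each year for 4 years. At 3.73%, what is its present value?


Formula: PV = PMT * (1 - (1+r)^(-n)) / r
Discount factor: (1 + 0.0373)^(-4) = 0.863739
Bracket: 1 - 0.863739 = 0.136261
PV = $1,900.00 * 0.136261 / 0.0373 = $6,940.91

$6,940.91


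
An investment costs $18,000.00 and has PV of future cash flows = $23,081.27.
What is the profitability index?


Formula: PI = PV(cash flows) / initial investment
Substituting: PI = $23,081.27 / $18,000.00
PI = 1.2823

1.2823


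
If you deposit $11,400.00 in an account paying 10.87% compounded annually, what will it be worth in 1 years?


Formula: FV = P * (1 + r)^n
Substituting: FV = $11,400.00 * (1 + 0.1087)^1
Growth factor: (1.1087)^1 = 1.1087
FV = $11,400.00 * 1.1087 = $12,639.18

$12,639.18


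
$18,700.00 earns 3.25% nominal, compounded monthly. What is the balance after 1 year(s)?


Formula: FV = P * (1 + r/m)^(m*t)
Period rate: r/m = 0.0325 / 12 = 0.002708
Total periods: m*t = 12 * 1 = 12
Growth factor: (1 + 0.002708)^12 = 1.032989
FV = $18,700.00 * 1.032989 = $19,316.89

$19,316.89


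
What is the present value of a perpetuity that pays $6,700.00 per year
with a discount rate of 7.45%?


Formula: PV = C / r
Substituting: PV = $6,700.00 / 0.0745
PV = $89,932.89

$89,932.89


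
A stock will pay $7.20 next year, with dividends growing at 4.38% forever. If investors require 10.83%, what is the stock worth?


Formula: P = D1 / (r - g)
Spread: r - g = 0.1083 - 0.0438 = 0.0645
Substituting: P = $7.20 / 0.0645
P = $111.63

$111.63


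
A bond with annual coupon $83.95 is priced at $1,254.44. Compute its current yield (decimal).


Formula: Current yield = annual coupon / price
Substituting: CY = $83.95 / $1,254.44
CY = 0.066922

0.066922


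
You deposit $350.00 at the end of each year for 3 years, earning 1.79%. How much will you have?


Formula: FV = PMT * ((1+r)^n - 1) / r
Growth factor: (1 + 0.0179)^3 = 1.054667
Numerator: 1.054667 - 1 = 0.054667
FV = $350.00 * 0.054667 / 0.0179 = $1,068.91

$1,068.91


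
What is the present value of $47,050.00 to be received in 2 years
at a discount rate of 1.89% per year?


Formula: PV = FV / (1 + r)^n
Substituting: PV = $47,050.00 / (1 + 0.0189)^2
Discount factor: (1.0189)^2 = 1.038157
PV = $47,050.00 / 1.038157 = $45,320.69

$45,320.69


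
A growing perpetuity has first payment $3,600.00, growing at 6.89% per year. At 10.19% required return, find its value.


Formula: PV = C / (r - g)
Spread: r - g = 0.1019 - 0.0689 = 0.033
Substituting: PV = $3,600.00 / 0.033
PV = $109,090.91

$109,090.91


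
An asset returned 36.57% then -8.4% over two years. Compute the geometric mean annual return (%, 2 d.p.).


Formula: Geometric mean = ((1+r1)*(1+r2))^(1/2) - 1
Product: (1 + 0.3657) * (1 + -0.084) = 1.3657 * 0.916 = 1.250981
Square root: 1.250981^0.5 = 1.118473
Geometric mean = 1.118473 - 1 = 0.118473
As percentage: 11.85%

11.85%


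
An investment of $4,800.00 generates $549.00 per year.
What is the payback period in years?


Formula: Payback = investment / annual cash flow
Substituting: Payback = $4,800.00 / $549.00
Payback = 8.7432 years

8.7432 years


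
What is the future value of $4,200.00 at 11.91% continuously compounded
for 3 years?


Formula: FV = P * e^(r*t)
Exponent: r*t = 0.1191 * 3 = 0.3573
e^(0.3573) = 1.429465
FV = $4,200.00 * 1.429465 = $6,003.75

$6,003.75


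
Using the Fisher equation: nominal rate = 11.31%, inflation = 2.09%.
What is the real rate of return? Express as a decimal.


Formula: (1 + r_real) = (1 + r_nom) / (1 + inflation)
Substituting: (1 + r_real) = 1.1131 / 1.0209
(1 + r_real) = 1.090312
r_real = 1.090312 - 1 = 0.090312

0.090312


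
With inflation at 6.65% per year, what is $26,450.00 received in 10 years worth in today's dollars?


Formula: Real value = nominal / (1 + inflation)^years
Price level: (1 + 0.0665)^10 = 1.903744
Real value = $26,450.00 / 1.903744 = $13,893.67

$13,893.67


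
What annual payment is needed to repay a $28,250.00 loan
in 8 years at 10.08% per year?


Formula: PMT = PV * r / (1 - (1+r)^(-n))
Denominator: 1 - (1 + 0.1008)^(-8) = 0.536198
Numerator: $28,250.00 * 0.1008 = 2847.6
PMT = 2847.6 / 0.536198 = $5,310.72

$5,310.72


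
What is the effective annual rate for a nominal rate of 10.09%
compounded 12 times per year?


Formula: EAR = (1 + r/m)^m - 1
Period rate: r/m = 0.1009 / 12 = 0.008408
Compounding: (1 + 0.008408)^12 = 1.105699
EAR = 1.105699 - 1 = 0.105699

0.105699


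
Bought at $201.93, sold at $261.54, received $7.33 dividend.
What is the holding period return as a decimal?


Formula: HPR = (P1 - P0 + D) / P0
Gain: $261.54 - $201.93 + $7.33 = $66.94
HPR = $66.94 / $201.93 = 0.3315

0.3315


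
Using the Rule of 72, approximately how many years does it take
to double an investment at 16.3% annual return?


Formula: Years ≈ 72 / r
Substituting: Years ≈ 72 / 16.3
Years ≈ 4.4

4.4 years


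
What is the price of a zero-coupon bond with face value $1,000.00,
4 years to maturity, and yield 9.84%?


Formula: Price = FV / (1 + r)^n
Substituting: Price = $1,000.00 / (1 + 0.0984)^4
Discount factor: (1.0984)^4 = 1.4556
Price = $1,000.00 / 1.4556 = $687.00

$687.00


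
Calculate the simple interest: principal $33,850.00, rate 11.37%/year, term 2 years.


Formula: I = P * r * t
Substituting: I = $33,850.00 * 0.1137 * 2
Step: I = $33,850.00 * 0.2274
I = $7,697.49

$7,697.49


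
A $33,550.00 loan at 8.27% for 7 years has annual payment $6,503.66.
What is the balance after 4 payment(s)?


Formula: Balance = PV*(1+r)^k - PMT*((1+r)^k - 1)/r
Growth: (1 + 0.0827)^4 = 1.374145
Accumulated factor: ((1+r)^k - 1)/r = 4.524123
Balance = $33,550.00 * 1.374145 - $6,503.66 * 4.524123
Balance = $16,679.21

$16,679.21


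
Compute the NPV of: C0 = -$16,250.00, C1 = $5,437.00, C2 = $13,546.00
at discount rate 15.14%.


Formula: NPV = C0 + C1/(1+r) + C2/(1+r)^2
Discount C1: $5,437.00 / (1 + 0.1514) = $4,722.08
Discount C2: $13,546.00 / (1 + 0.1514)^2 = $10,217.83
NPV = -$16,250.00 + $4,722.08 + $10,217.83 = -$1,310.09

-$1,310.09


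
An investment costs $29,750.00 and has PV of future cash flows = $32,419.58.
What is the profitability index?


Formula: PI = PV(cash flows) / initial investment
Substituting: PI = $32,419.58 / $29,750.00
PI = 1.0897

1.0897


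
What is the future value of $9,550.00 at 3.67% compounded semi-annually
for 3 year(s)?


Formula: FV = P * (1 + r/m)^(m*t)
Period rate: r/m = 0.0367 / 2 = 0.01835
Total periods: m*t = 2 * 3 = 6
Growth factor: (1 + 0.01835)^6 = 1.115276
FV = $9,550.00 * 1.115276 = $10,650.89

$10,650.89


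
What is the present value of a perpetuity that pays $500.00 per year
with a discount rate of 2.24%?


Formula: PV = C / r
Substituting: PV = $500.00 / 0.0224
PV = $22,321.43

$22,321.43


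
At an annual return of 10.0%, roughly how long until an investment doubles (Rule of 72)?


Formula: Years ≈ 72 / r
Substituting: Years ≈ 72 / 10.0
Years ≈ 7.2

7.2 years


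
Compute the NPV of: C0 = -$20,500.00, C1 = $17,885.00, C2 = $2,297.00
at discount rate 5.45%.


Formula: NPV = C0 + C1/(1+r) + C2/(1+r)^2
Discount C1: $17,885.00 / (1 + 0.0545) = $16,960.64
Discount C2: $2,297.00 / (1 + 0.0545)^2 = $2,065.70
NPV = -$20,500.00 + $16,960.64 + $2,065.70 = -$1,473.65

-$1,473.65


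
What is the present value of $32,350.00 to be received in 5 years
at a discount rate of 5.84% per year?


Formula: PV = FV / (1 + r)^n
Substituting: PV = $32,350.00 / (1 + 0.0584)^5
Discount factor: (1.0584)^5 = 1.328156
PV = $32,350.00 / 1.328156 = $24,357.07

$24,357.07


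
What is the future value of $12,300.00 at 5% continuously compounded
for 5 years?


Formula: FV = P * e^(r*t)
Exponent: r*t = 0.05 * 5 = 0.25
e^(0.25) = 1.284025
FV = $12,300.00 * 1.284025 = $15,793.51

$15,793.51


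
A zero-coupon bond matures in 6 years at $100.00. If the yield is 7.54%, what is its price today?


Formula: Price = FV / (1 + r)^n
Substituting: Price = $100.00 / (1 + 0.0754)^6
Discount factor: (1.0754)^6 = 1.54675
Price = $100.00 / 1.54675 = $64.65

$64.65


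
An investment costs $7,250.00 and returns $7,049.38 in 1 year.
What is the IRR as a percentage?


Formula: IRR = C1/C0 - 1
Substituting: IRR = $7,049.38 / $7,250.00 - 1
Ratio: 0.972328 - 1 = -0.027672
IRR = -2.7672%

-2.7672%


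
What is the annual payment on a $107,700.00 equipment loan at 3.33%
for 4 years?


Formula: PMT = PV * r / (1 - (1+r)^(-n))
Denominator: 1 - (1 + 0.0333)^(-4) = 0.122809
Numerator: $107,700.00 * 0.0333 = 3586.41
PMT = 3586.41 / 0.122809 = $29,203.21

$29,203.21


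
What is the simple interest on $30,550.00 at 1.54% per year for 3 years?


Formula: I = P * r * t
Substituting: I = $30,550.00 * 0.0154 * 3
Step: I = $30,550.00 * 0.0462
I = $1,411.41

$1,411.41


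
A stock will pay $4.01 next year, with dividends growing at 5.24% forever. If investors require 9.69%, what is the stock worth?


Formula: P = D1 / (r - g)
Spread: r - g = 0.0969 - 0.0524 = 0.0445
Substituting: P = $4.01 / 0.0445
P = $90.11

$90.11


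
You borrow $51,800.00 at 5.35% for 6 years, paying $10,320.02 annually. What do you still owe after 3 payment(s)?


Formula: Balance = PV*(1+r)^k - PMT*((1+r)^k - 1)/r
Growth: (1 + 0.0535)^3 = 1.16924
Accumulated factor: ((1+r)^k - 1)/r = 3.163362
Balance = $51,800.00 * 1.16924 - $10,320.02 * 3.163362
Balance = $27,920.66

$27,920.66


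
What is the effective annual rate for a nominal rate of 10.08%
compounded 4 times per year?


Formula: EAR = (1 + r/m)^m - 1
Period rate: r/m = 0.1008 / 4 = 0.0252
Compounding: (1 + 0.0252)^4 = 1.104675
EAR = 1.104675 - 1 = 0.104675

0.104675


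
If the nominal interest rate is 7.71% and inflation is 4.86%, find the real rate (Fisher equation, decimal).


Formula: (1 + r_real) = (1 + r_nom) / (1 + inflation)
Substituting: (1 + r_real) = 1.0771 / 1.0486
(1 + r_real) = 1.027179
r_real = 1.027179 - 1 = 0.027179

0.027179


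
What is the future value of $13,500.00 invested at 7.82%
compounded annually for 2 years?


Formula: FV = P * (1 + r)^n
Substituting: FV = $13,500.00 * (1 + 0.0782)^2
Growth factor: (1.0782)^2 = 1.162515
FV = $13,500.00 * 1.162515 = $15,693.96

$15,693.96


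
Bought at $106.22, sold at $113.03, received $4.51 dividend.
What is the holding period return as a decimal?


Formula: HPR = (P1 - P0 + D) / P0
Gain: $113.03 - $106.22 + $4.51 = $11.32
HPR = $11.32 / $106.22 = 0.1066

0.1066


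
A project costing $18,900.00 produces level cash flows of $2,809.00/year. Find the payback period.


Formula: Payback = investment / annual cash flow
Substituting: Payback = $18,900.00 / $2,809.00
Payback = 6.7284 years

6.7284 years


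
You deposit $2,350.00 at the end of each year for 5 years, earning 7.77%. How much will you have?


Formula: FV = PMT * ((1+r)^n - 1) / r
Growth factor: (1 + 0.0777)^5 = 1.453749
Numerator: 1.453749 - 1 = 0.453749
FV = $2,350.00 * 0.453749 / 0.0777 = $13,723.42

$13,723.42


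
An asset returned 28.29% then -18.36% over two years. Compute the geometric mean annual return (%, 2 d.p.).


Formula: Geometric mean = ((1+r1)*(1+r2))^(1/2) - 1
Product: (1 + 0.2829) * (1 + -0.1836) = 1.2829 * 0.8164 = 1.04736
Square root: 1.04736^0.5 = 1.023406
Geometric mean = 1.023406 - 1 = 0.023406
As percentage: 2.34%

2.34%


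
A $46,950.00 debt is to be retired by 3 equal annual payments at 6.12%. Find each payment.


Formula: PMT = PV * r / (1 - (1+r)^(-n))
Denominator: 1 - (1 + 0.0612)^(-3) = 0.163226
Numerator: $46,950.00 * 0.0612 = 2873.34
PMT = 2873.34 / 0.163226 = $17,603.47

$17,603.47


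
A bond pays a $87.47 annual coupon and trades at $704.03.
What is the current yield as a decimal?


Formula: Current yield = annual coupon / price
Substituting: CY = $87.47 / $704.03
CY = 0.124242

0.124242


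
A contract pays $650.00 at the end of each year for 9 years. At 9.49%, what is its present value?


Formula: PV = PMT * (1 - (1+r)^(-n)) / r
Discount factor: (1 + 0.0949)^(-9) = 0.442211
Bracket: 1 - 0.442211 = 0.557789
PV = $650.00 * 0.557789 / 0.0949 = $3,820.47

$3,820.47


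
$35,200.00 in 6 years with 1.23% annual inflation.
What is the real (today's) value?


Formula: Real value = nominal / (1 + inflation)^years
Price level: (1 + 0.0123)^6 = 1.076107
Real value = $35,200.00 / 1.076107 = $32,710.50

$32,710.50


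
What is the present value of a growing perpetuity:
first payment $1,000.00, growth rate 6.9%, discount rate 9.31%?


Formula: PV = C / (r - g)
Spread: r - g = 0.0931 - 0.069 = 0.0241
Substituting: PV = $1,000.00 / 0.0241
PV = $41,493.78

$41,493.78


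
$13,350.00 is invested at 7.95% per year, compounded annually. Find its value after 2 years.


Formula: FV = P * (1 + r)^n
Substituting: FV = $13,350.00 * (1 + 0.0795)^2
Growth factor: (1.0795)^2 = 1.16532
FV = $13,350.00 * 1.16532 = $15,557.03

$15,557.03


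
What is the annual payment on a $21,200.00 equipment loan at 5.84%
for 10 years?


Formula: PMT = PV * r / (1 - (1+r)^(-n))
Denominator: 1 - (1 + 0.0584)^(-10) = 0.433106
Numerator: $21,200.00 * 0.0584 = 1238.08
PMT = 1238.08 / 0.433106 = $2,858.61

$2,858.61


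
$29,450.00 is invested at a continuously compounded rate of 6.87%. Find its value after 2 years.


Formula: FV = P * e^(r*t)
Exponent: r*t = 0.0687 * 2 = 0.1374
e^(0.1374) = 1.147287
FV = $29,450.00 * 1.147287 = $33,787.60

$33,787.60


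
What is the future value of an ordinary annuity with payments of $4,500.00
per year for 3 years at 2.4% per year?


Formula: FV = PMT * ((1+r)^n - 1) / r
Growth factor: (1 + 0.024)^3 = 1.073742
Numerator: 1.073742 - 1 = 0.073742
FV = $4,500.00 * 0.073742 / 0.024 = $13,826.59

$13,826.59


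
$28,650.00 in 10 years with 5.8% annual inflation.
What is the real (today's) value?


Formula: Real value = nominal / (1 + inflation)^years
Price level: (1 + 0.058)^10 = 1.757344
Real value = $28,650.00 / 1.757344 = $16,303.02

$16,303.02


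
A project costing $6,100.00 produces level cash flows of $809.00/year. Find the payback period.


Formula: Payback = investment / annual cash flow
Substituting: Payback = $6,100.00 / $809.00
Payback = 7.5402 years

7.5402 years


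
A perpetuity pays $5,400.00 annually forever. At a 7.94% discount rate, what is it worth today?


Formula: PV = C / r
Substituting: PV = $5,400.00 / 0.0794
PV = $68,010.08

$68,010.08


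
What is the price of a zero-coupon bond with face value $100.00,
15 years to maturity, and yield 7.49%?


Formula: Price = FV / (1 + r)^n
Substituting: Price = $100.00 / (1 + 0.0749)^15
Discount factor: (1.0749)^15 = 2.954751
Price = $100.00 / 2.954751 = $33.84

$33.84


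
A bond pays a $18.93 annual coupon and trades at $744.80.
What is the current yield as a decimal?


Formula: Current yield = annual coupon / price
Substituting: CY = $18.93 / $744.80
CY = 0.025416

0.025416


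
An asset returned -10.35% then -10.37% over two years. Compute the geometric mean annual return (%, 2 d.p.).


Formula: Geometric mean = ((1+r1)*(1+r2))^(1/2) - 1
Product: (1 + -0.1035) * (1 + -0.1037) = 0.8965 * 0.8963 = 0.803533
Square root: 0.803533^0.5 = 0.8964
Geometric mean = 0.8964 - 1 = -0.1036
As percentage: -10.36%

-10.36%


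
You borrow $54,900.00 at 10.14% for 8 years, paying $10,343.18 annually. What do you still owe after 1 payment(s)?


Formula: Balance = PV*(1+r)^k - PMT*((1+r)^k - 1)/r
Growth: (1 + 0.1014)^1 = 1.1014
Accumulated factor: ((1+r)^k - 1)/r = 1.0
Balance = $54,900.00 * 1.1014 - $10,343.18 * 1.0
Balance = $50,123.68

$50,123.68


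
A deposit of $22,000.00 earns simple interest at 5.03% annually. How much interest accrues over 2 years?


Formula: I = P * r * t
Substituting: I = $22,000.00 * 0.0503 * 2
Step: I = $22,000.00 * 0.1006
I = $2,213.20

$2,213.20


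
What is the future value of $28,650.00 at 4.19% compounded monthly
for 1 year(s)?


Formula: FV = P * (1 + r/m)^(m*t)
Period rate: r/m = 0.0419 / 12 = 0.003492
Total periods: m*t = 12 * 1 = 12
Growth factor: (1 + 0.003492)^12 = 1.042714
FV = $28,650.00 * 1.042714 = $29,873.76

$29,873.76


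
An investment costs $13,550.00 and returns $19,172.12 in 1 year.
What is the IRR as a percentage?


Formula: IRR = C1/C0 - 1
Substituting: IRR = $19,172.12 / $13,550.00 - 1
Ratio: 1.414917 - 1 = 0.414917
IRR = 41.4917%

41.4917%


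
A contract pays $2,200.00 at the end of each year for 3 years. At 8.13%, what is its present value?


Formula: PV = PMT * (1 - (1+r)^(-n)) / r
Discount factor: (1 + 0.0813)^(-3) = 0.790973
Bracket: 1 - 0.790973 = 0.209027
PV = $2,200.00 * 0.209027 / 0.0813 = $5,656.34

$5,656.34


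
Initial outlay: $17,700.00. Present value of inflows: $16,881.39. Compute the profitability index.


Formula: PI = PV(cash flows) / initial investment
Substituting: PI = $16,881.39 / $17,700.00
PI = 0.9538

0.9538


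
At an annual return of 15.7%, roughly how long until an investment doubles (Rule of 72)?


Formula: Years ≈ 72 / r
Substituting: Years ≈ 72 / 15.7
Years ≈ 4.6

4.6 years


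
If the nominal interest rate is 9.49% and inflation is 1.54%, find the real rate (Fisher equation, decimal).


Formula: (1 + r_real) = (1 + r_nom) / (1 + inflation)
Substituting: (1 + r_real) = 1.0949 / 1.0154
(1 + r_real) = 1.078294
r_real = 1.078294 - 1 = 0.078294

0.078294


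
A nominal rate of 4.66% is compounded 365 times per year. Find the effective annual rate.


Formula: EAR = (1 + r/m)^m - 1
Period rate: r/m = 0.0466 / 365 = 0.000128
Compounding: (1 + 0.000128)^365 = 1.0477
EAR = 1.0477 - 1 = 0.0477

0.0477


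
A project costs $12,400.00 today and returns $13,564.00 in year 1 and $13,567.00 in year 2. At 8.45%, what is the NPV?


Formula: NPV = C0 + C1/(1+r) + C2/(1+r)^2
Discount C1: $13,564.00 / (1 + 0.0845) = $12,507.15
Discount C2: $13,567.00 / (1 + 0.0845)^2 = $11,535.19
NPV = -$12,400.00 + $12,507.15 + $11,535.19 = $11,642.34

$11,642.34


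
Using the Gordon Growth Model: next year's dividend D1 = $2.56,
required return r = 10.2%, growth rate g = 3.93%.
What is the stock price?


Formula: P = D1 / (r - g)
Spread: r - g = 0.102 - 0.0393 = 0.0627
Substituting: P = $2.56 / 0.0627
P = $40.83

$40.83


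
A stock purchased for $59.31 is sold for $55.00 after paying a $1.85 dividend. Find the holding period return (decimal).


Formula: HPR = (P1 - P0 + D) / P0
Gain: $55.00 - $59.31 + $1.85 = -$2.46
HPR = -$2.46 / $59.31 = -0.0415

-0.0415


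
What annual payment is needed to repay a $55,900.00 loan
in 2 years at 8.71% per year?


Formula: PMT = PV * r / (1 - (1+r)^(-n))
Denominator: 1 - (1 + 0.0871)^(-2) = 0.153823
Numerator: $55,900.00 * 0.0871 = 4868.89
PMT = 4868.89 / 0.153823 = $31,652.47

$31,652.47


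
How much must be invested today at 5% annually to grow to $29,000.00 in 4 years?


Formula: PV = FV / (1 + r)^n
Substituting: PV = $29,000.00 / (1 + 0.05)^4
Discount factor: (1.05)^4 = 1.215506
PV = $29,000.00 / 1.215506 = $23,858.37

$23,858.37


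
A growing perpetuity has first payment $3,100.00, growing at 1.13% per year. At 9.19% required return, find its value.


Formula: PV = C / (r - g)
Spread: r - g = 0.0919 - 0.0113 = 0.0806
Substituting: PV = $3,100.00 / 0.0806
PV = $38,461.54

$38,461.54


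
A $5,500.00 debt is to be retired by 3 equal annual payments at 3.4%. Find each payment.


Formula: PMT = PV * r / (1 - (1+r)^(-n))
Denominator: 1 - (1 + 0.034)^(-3) = 0.095438
Numerator: $5,500.00 * 0.034 = 187.0
PMT = 187.0 / 0.095438 = $1,959.39

$1,959.39


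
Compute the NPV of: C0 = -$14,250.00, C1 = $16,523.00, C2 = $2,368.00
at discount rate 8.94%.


Formula: NPV = C0 + C1/(1+r) + C2/(1+r)^2
Discount C1: $16,523.00 / (1 + 0.0894) = $15,167.06
Discount C2: $2,368.00 / (1 + 0.0894)^2 = $1,995.29
NPV = -$14,250.00 + $15,167.06 + $1,995.29 = $2,912.36

$2,912.36


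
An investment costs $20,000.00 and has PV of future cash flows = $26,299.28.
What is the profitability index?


Formula: PI = PV(cash flows) / initial investment
Substituting: PI = $26,299.28 / $20,000.00
PI = 1.315

1.315


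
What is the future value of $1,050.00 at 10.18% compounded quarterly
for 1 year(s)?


Formula: FV = P * (1 + r/m)^(m*t)
Period rate: r/m = 0.1018 / 4 = 0.02545
Total periods: m*t = 4 * 1 = 4
Growth factor: (1 + 0.02545)^4 = 1.105753
FV = $1,050.00 * 1.105753 = $1,161.04

$1,161.04


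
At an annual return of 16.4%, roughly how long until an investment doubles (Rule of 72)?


Formula: Years ≈ 72 / r
Substituting: Years ≈ 72 / 16.4
Years ≈ 4.4

4.4 years


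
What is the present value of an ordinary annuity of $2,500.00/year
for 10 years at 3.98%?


Formula: PV = PMT * (1 - (1+r)^(-n)) / r
Discount factor: (1 + 0.0398)^(-10) = 0.676865
Bracket: 1 - 0.676865 = 0.323135
PV = $2,500.00 * 0.323135 / 0.0398 = $20,297.44

$20,297.44


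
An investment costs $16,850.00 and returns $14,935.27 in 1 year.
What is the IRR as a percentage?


Formula: IRR = C1/C0 - 1
Substituting: IRR = $14,935.27 / $16,850.00 - 1
Ratio: 0.886366 - 1 = -0.113634
IRR = -11.3634%

-11.3634%


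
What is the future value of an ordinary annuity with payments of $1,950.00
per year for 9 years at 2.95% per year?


Formula: FV = PMT * ((1+r)^n - 1) / r
Growth factor: (1 + 0.0295)^9 = 1.299084
Numerator: 1.299084 - 1 = 0.299084
FV = $1,950.00 * 0.299084 / 0.0295 = $19,769.94

$19,769.94


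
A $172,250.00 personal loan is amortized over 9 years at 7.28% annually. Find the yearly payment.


Formula: PMT = PV * r / (1 - (1+r)^(-n))
Denominator: 1 - (1 + 0.0728)^(-9) = 0.468711
Numerator: $172,250.00 * 0.0728 = 12539.8
PMT = 12539.8 / 0.468711 = $26,753.82

$26,753.82


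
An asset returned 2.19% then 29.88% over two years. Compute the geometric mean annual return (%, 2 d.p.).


Formula: Geometric mean = ((1+r1)*(1+r2))^(1/2) - 1
Product: (1 + 0.0219) * (1 + 0.2988) = 1.0219 * 1.2988 = 1.327244
Square root: 1.327244^0.5 = 1.152061
Geometric mean = 1.152061 - 1 = 0.152061
As percentage: 15.21%

15.21%


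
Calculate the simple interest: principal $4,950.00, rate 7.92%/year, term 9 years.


Formula: I = P * r * t
Substituting: I = $4,950.00 * 0.0792 * 9
Step: I = $4,950.00 * 0.7128
I = $3,528.36

$3,528.36


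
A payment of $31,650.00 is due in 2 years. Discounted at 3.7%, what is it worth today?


Formula: PV = FV / (1 + r)^n
Substituting: PV = $31,650.00 / (1 + 0.037)^2
Discount factor: (1.037)^2 = 1.075369
PV = $31,650.00 / 1.075369 = $29,431.76

$29,431.76


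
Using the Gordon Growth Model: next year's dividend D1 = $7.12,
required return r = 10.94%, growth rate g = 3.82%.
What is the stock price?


Formula: P = D1 / (r - g)
Spread: r - g = 0.1094 - 0.0382 = 0.0712
Substituting: P = $7.12 / 0.0712
P = $100.00

$100.00


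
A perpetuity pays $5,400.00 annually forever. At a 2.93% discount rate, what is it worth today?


Formula: PV = C / r
Substituting: PV = $5,400.00 / 0.0293
PV = $184,300.34

$184,300.34


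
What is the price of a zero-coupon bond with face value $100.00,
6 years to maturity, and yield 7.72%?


Formula: Price = FV / (1 + r)^n
Substituting: Price = $100.00 / (1 + 0.0772)^6
Discount factor: (1.0772)^6 = 1.562349
Price = $100.00 / 1.562349 = $64.01

$64.01


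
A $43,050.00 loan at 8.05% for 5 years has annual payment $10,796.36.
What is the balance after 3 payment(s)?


Formula: Balance = PV*(1+r)^k - PMT*((1+r)^k - 1)/r
Growth: (1 + 0.0805)^3 = 1.261462
Accumulated factor: ((1+r)^k - 1)/r = 3.24798
Balance = $43,050.00 * 1.261462 - $10,796.36 * 3.24798
Balance = $19,239.59

$19,239.59


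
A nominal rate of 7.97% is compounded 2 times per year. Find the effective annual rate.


Formula: EAR = (1 + r/m)^m - 1
Period rate: r/m = 0.0797 / 2 = 0.03985
Compounding: (1 + 0.03985)^2 = 1.081288
EAR = 1.081288 - 1 = 0.081288

0.081288


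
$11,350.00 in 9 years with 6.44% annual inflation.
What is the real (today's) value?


Formula: Real value = nominal / (1 + inflation)^years
Price level: (1 + 0.0644)^9 = 1.753654
Real value = $11,350.00 / 1.753654 = $6,472.20

$6,472.20


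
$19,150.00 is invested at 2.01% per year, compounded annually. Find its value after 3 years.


Formula: FV = P * (1 + r)^n
Substituting: FV = $19,150.00 * (1 + 0.0201)^3
Growth factor: (1.0201)^3 = 1.06152
FV = $19,150.00 * 1.06152 = $20,328.11

$20,328.11


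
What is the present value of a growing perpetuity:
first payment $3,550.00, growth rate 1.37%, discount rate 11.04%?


Formula: PV = C / (r - g)
Spread: r - g = 0.1104 - 0.0137 = 0.0967
Substituting: PV = $3,550.00 / 0.0967
PV = $36,711.48

$36,711.48


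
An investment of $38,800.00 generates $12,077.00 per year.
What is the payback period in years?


Formula: Payback = investment / annual cash flow
Substituting: Payback = $38,800.00 / $12,077.00
Payback = 3.2127 years

3.2127 years


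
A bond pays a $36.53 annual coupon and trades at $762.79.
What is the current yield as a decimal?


Formula: Current yield = annual coupon / price
Substituting: CY = $36.53 / $762.79
CY = 0.04789

0.04789


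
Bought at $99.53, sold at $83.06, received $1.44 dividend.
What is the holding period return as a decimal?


Formula: HPR = (P1 - P0 + D) / P0
Gain: $83.06 - $99.53 + $1.44 = -$15.03
HPR = -$15.03 / $99.53 = -0.151

-0.151


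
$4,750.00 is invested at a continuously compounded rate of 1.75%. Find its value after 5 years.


Formula: FV = P * e^(r*t)
Exponent: r*t = 0.0175 * 5 = 0.0875
e^(0.0875) = 1.091442
FV = $4,750.00 * 1.091442 = $5,184.35

$5,184.35


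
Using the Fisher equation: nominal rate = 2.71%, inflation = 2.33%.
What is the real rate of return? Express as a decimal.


Formula: (1 + r_real) = (1 + r_nom) / (1 + inflation)
Substituting: (1 + r_real) = 1.0271 / 1.0233
(1 + r_real) = 1.003713
r_real = 1.003713 - 1 = 0.003713

0.003713


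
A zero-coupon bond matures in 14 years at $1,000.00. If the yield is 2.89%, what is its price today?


Formula: Price = FV / (1 + r)^n
Substituting: Price = $1,000.00 / (1 + 0.0289)^14
Discount factor: (1.0289)^14 = 1.490131
Price = $1,000.00 / 1.490131 = $671.08

$671.08


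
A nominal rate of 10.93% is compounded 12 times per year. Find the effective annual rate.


Formula: EAR = (1 + r/m)^m - 1
Period rate: r/m = 0.1093 / 12 = 0.009108
Compounding: (1 + 0.009108)^12 = 1.114945
EAR = 1.114945 - 1 = 0.114945

0.114945


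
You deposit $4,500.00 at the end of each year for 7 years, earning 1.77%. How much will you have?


Formula: FV = PMT * ((1+r)^n - 1) / r
Growth factor: (1 + 0.0177)^7 = 1.130677
Numerator: 1.130677 - 1 = 0.130677
FV = $4,500.00 * 0.130677 / 0.0177 = $33,222.88

$33,222.88


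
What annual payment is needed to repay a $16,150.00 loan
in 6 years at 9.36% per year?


Formula: PMT = PV * r / (1 - (1+r)^(-n))
Denominator: 1 - (1 + 0.0936)^(-6) = 0.415413
Numerator: $16,150.00 * 0.0936 = 1511.64
PMT = 1511.64 / 0.415413 = $3,638.88

$3,638.88


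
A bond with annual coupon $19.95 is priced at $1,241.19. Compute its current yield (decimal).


Formula: Current yield = annual coupon / price
Substituting: CY = $19.95 / $1,241.19
CY = 0.016073

0.016073


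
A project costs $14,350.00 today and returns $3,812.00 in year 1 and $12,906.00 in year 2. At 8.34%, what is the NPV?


Formula: NPV = C0 + C1/(1+r) + C2/(1+r)^2
Discount C1: $3,812.00 / (1 + 0.0834) = $3,518.55
Discount C2: $12,906.00 / (1 + 0.0834)^2 = $10,995.48
NPV = -$14,350.00 + $3,518.55 + $10,995.48 = $164.03

$164.03


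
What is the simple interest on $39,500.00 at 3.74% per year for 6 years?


Formula: I = P * r * t
Substituting: I = $39,500.00 * 0.0374 * 6
Step: I = $39,500.00 * 0.2244
I = $8,863.80

$8,863.80


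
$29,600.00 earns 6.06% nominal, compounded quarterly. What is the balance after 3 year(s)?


Formula: FV = P * (1 + r/m)^(m*t)
Period rate: r/m = 0.0606 / 4 = 0.01515
Total periods: m*t = 4 * 3 = 12
Growth factor: (1 + 0.01515)^12 = 1.19774
FV = $29,600.00 * 1.19774 = $35,453.11

$35,453.11


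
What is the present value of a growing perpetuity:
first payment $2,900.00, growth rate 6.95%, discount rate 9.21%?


Formula: PV = C / (r - g)
Spread: r - g = 0.0921 - 0.0695 = 0.0226
Substituting: PV = $2,900.00 / 0.0226
PV = $128,318.58

$128,318.58


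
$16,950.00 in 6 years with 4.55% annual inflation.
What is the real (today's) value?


Formula: Real value = nominal / (1 + inflation)^years
Price level: (1 + 0.0455)^6 = 1.306003
Real value = $16,950.00 / 1.306003 = $12,978.53

$12,978.53


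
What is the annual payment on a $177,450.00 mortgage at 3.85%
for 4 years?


Formula: PMT = PV * r / (1 - (1+r)^(-n))
Denominator: 1 - (1 + 0.0385)^(-4) = 0.140246
Numerator: $177,450.00 * 0.0385 = 6831.825
PMT = 6831.825 / 0.140246 = $48,713.01

$48,713.01


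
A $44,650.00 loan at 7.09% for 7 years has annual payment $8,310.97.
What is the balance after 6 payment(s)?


Formula: Balance = PV*(1+r)^k - PMT*((1+r)^k - 1)/r
Growth: (1 + 0.0709)^6 = 1.50832
Accumulated factor: ((1+r)^k - 1)/r = 7.169536
Balance = $44,650.00 * 1.50832 - $8,310.97 * 7.169536
Balance = $7,760.70

$7,760.70


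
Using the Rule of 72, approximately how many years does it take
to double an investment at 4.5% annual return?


Formula: Years ≈ 72 / r
Substituting: Years ≈ 72 / 4.5
Years ≈ 16.0

16.0 years


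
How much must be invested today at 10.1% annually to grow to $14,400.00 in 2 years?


Formula: PV = FV / (1 + r)^n
Substituting: PV = $14,400.00 / (1 + 0.101)^2
Discount factor: (1.101)^2 = 1.212201
PV = $14,400.00 / 1.212201 = $11,879.22

$11,879.22


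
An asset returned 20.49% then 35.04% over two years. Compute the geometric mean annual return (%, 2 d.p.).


Formula: Geometric mean = ((1+r1)*(1+r2))^(1/2) - 1
Product: (1 + 0.2049) * (1 + 0.3504) = 1.2049 * 1.3504 = 1.627097
Square root: 1.627097^0.5 = 1.275577
Geometric mean = 1.275577 - 1 = 0.275577
As percentage: 27.56%

27.56%


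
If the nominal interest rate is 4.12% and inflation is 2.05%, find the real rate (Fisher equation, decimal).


Formula: (1 + r_real) = (1 + r_nom) / (1 + inflation)
Substituting: (1 + r_real) = 1.0412 / 1.0205
(1 + r_real) = 1.020284
r_real = 1.020284 - 1 = 0.020284

0.020284


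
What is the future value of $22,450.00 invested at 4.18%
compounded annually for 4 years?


Formula: FV = P * (1 + r)^n
Substituting: FV = $22,450.00 * (1 + 0.0418)^4
Growth factor: (1.0418)^4 = 1.177979
FV = $22,450.00 * 1.177979 = $26,445.62

$26,445.62


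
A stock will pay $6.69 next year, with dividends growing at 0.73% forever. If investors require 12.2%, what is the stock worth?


Formula: P = D1 / (r - g)
Spread: r - g = 0.122 - 0.0073 = 0.1147
Substituting: P = $6.69 / 0.1147
P = $58.33

$58.33


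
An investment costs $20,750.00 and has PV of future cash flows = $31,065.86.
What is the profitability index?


Formula: PI = PV(cash flows) / initial investment
Substituting: PI = $31,065.86 / $20,750.00
PI = 1.4971

1.4971


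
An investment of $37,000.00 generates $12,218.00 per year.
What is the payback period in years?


Formula: Payback = investment / annual cash flow
Substituting: Payback = $37,000.00 / $12,218.00
Payback = 3.0283 years

3.0283 years


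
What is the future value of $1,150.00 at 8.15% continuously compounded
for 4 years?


Formula: FV = P * e^(r*t)
Exponent: r*t = 0.0815 * 4 = 0.326
e^(0.326) = 1.385415
FV = $1,150.00 * 1.385415 = $1,593.23

$1,593.23


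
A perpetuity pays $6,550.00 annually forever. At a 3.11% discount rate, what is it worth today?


Formula: PV = C / r
Substituting: PV = $6,550.00 / 0.0311
PV = $210,610.93

$210,610.93


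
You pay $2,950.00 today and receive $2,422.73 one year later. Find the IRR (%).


Formula: IRR = C1/C0 - 1
Substituting: IRR = $2,422.73 / $2,950.00 - 1
Ratio: 0.821264 - 1 = -0.178736
IRR = -17.8736%

-17.8736%


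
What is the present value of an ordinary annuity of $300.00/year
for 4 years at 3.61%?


Formula: PV = PMT * (1 - (1+r)^(-n)) / r
Discount factor: (1 + 0.0361)^(-4) = 0.867747
Bracket: 1 - 0.867747 = 0.132253
PV = $300.00 * 0.132253 / 0.0361 = $1,099.05

$1,099.05


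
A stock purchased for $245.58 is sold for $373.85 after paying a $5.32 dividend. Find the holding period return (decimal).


Formula: HPR = (P1 - P0 + D) / P0
Gain: $373.85 - $245.58 + $5.32 = $133.59
HPR = $133.59 / $245.58 = 0.544

0.544


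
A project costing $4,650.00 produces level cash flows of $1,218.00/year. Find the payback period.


Formula: Payback = investment / annual cash flow
Substituting: Payback = $4,650.00 / $1,218.00
Payback = 3.8177 years

3.8177 years


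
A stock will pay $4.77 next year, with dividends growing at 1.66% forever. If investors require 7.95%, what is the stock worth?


Formula: P = D1 / (r - g)
Spread: r - g = 0.0795 - 0.0166 = 0.0629
Substituting: P = $4.77 / 0.0629
P = $75.83

$75.83


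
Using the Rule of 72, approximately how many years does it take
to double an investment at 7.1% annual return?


Formula: Years ≈ 72 / r
Substituting: Years ≈ 72 / 7.1
Years ≈ 10.1

10.1 years


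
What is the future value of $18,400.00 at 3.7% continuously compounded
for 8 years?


Formula: FV = P * e^(r*t)
Exponent: r*t = 0.037 * 8 = 0.296
e^(0.296) = 1.34447
FV = $18,400.00 * 1.34447 = $24,738.25

$24,738.25


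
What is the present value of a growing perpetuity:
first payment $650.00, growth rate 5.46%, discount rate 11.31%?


Formula: PV = C / (r - g)
Spread: r - g = 0.1131 - 0.0546 = 0.0585
Substituting: PV = $650.00 / 0.0585
PV = $11,111.11

$11,111.11


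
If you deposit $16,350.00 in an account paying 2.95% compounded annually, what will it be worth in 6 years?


Formula: FV = P * (1 + r)^n
Substituting: FV = $16,350.00 * (1 + 0.0295)^6
Growth factor: (1.0295)^6 = 1.190579
FV = $16,350.00 * 1.190579 = $19,465.96

$19,465.96


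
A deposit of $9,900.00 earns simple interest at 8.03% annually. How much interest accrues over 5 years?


Formula: I = P * r * t
Substituting: I = $9,900.00 * 0.0803 * 5
Step: I = $9,900.00 * 0.4015
I = $3,974.85

$3,974.85


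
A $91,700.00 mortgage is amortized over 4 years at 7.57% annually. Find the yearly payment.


Formula: PMT = PV * r / (1 - (1+r)^(-n))
Denominator: 1 - (1 + 0.0757)^(-4) = 0.253147
Numerator: $91,700.00 * 0.0757 = 6941.69
PMT = 6941.69 / 0.253147 = $27,421.61

$27,421.61


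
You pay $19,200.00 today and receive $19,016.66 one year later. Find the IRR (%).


Formula: IRR = C1/C0 - 1
Substituting: IRR = $19,016.66 / $19,200.00 - 1
Ratio: 0.990451 - 1 = -0.009549
IRR = -0.9549%

-0.9549%


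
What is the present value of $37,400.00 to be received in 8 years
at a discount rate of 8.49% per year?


Formula: PV = FV / (1 + r)^n
Substituting: PV = $37,400.00 / (1 + 0.0849)^8
Discount factor: (1.0849)^8 = 1.919189
PV = $37,400.00 / 1.919189 = $19,487.40

$19,487.40


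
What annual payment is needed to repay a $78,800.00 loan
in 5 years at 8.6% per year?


Formula: PMT = PV * r / (1 - (1+r)^(-n))
Denominator: 1 - (1 + 0.086)^(-5) = 0.338011
Numerator: $78,800.00 * 0.086 = 6776.8
PMT = 6776.8 / 0.338011 = $20,049.06

$20,049.06


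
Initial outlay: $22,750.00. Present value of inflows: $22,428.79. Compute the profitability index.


Formula: PI = PV(cash flows) / initial investment
Substituting: PI = $22,428.79 / $22,750.00
PI = 0.9859

0.9859


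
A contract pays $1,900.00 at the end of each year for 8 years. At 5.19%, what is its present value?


Formula: PV = PMT * (1 - (1+r)^(-n)) / r
Discount factor: (1 + 0.0519)^(-8) = 0.667121
Bracket: 1 - 0.667121 = 0.332879
PV = $1,900.00 * 0.332879 / 0.0519 = $12,186.34

$12,186.34


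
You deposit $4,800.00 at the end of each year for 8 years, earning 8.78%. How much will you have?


Formula: FV = PMT * ((1+r)^n - 1) / r
Growth factor: (1 + 0.0878)^8 = 1.960616
Numerator: 1.960616 - 1 = 0.960616
FV = $4,800.00 * 0.960616 / 0.0878 = $52,516.57

$52,516.57
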